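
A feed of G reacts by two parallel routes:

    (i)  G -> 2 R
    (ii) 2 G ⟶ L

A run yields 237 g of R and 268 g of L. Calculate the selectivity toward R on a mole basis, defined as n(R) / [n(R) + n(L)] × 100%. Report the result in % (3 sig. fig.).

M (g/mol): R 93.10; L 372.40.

78.0 %

n(R) = 237 / 93.10 = 2.546 mol
n(L) = 268 / 372.40 = 0.7197 mol
selectivity = 2.546/(2.546+0.7197) × 100 = 77.96 %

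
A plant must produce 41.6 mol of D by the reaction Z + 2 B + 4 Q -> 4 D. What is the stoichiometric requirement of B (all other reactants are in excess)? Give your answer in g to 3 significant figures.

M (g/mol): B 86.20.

n(D) = 41.60 mol
n(B) = (2/4) × 41.60 = 20.80 mol
mass = 20.80 × 86.20 = 1793 g

1790 g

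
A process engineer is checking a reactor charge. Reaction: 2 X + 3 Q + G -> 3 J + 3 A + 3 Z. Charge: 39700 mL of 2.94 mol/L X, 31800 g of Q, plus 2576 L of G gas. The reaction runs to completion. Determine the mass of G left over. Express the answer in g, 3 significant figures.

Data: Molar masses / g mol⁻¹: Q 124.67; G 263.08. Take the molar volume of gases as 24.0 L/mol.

n(X) = 2.94 × 39700/1000 = 116.7 mol
n(Q) = 31800 / 124.67 = 255.1 mol
n(G) = 2576 / 24.0 = 107.3 mol
n/ν for X = 116.7/2 = 58.35
n/ν for Q = 255.1/3 = 85.03
n/ν for G = 107.3/1 = 107.3
Smallest n/ν is X → limiting reagent.
G consumed = (1/2) × 116.7 = 58.35 mol
G remaining = 107.3 − 58.35 = 48.95 mol
mass = 48.95 × 263.08 = 12880 g

12900 g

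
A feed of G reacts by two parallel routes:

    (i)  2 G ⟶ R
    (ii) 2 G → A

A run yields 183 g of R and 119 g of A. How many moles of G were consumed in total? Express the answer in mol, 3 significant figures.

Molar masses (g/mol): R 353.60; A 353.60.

n(R) = 183 / 353.60 = 0.5175 mol
n(A) = 119 / 353.60 = 0.3365 mol
n(G) via (i) = (2/1)×0.5175 = 1.035 mol
n(G) via (ii) = (2/1)×0.3365 = 0.6730 mol
total n(G) = 1.035 + 0.6730 = 1.708 mol

1.71 mol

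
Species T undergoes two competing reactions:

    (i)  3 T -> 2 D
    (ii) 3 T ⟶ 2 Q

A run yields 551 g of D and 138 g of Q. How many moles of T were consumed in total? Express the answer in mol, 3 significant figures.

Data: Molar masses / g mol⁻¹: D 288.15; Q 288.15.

n(D) = 551 / 288.15 = 1.912 mol
n(Q) = 138 / 288.15 = 0.4789 mol
n(T) via (i) = (3/2)×1.912 = 2.868 mol
n(T) via (ii) = (3/2)×0.4789 = 0.7184 mol
total n(T) = 2.868 + 0.7184 = 3.586 mol

3.59 mol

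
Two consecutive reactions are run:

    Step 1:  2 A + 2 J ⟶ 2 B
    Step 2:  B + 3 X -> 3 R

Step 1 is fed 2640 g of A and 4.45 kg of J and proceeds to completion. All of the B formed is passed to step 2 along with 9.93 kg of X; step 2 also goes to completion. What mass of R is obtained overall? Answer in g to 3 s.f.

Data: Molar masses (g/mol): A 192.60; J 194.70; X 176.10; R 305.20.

Step 1:
n(A) = 2640 / 192.60 = 13.71 mol
n(J) = 4.450×1000 / 194.70 = 22.86 mol
n/ν for A = 13.71/2 = 6.855
n/ν for J = 22.86/2 = 11.43
Smallest n/ν is A → limiting reagent.
n(B) produced = (2/2) × 13.71 = 13.71 mol
Step 2:
n(B) available = 13.71 mol
n(X) = 9.930×1000 / 176.10 = 56.39 mol
n/ν for B = 13.71/1 = 13.71
n/ν for X = 56.39/3 = 18.80
Smallest n/ν is B → limiting reagent.
n(R) = (3/1) × 13.71 = 41.13 mol
mass = 41.13 × 305.20 = 12550 g

12600 g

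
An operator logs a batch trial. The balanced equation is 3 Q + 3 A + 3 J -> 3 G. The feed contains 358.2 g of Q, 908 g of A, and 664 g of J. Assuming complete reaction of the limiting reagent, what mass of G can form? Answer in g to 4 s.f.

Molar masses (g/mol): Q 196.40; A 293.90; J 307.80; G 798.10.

1456 g

n(Q) = 358.2 / 196.40 = 1.824 mol
n(A) = 908.0 / 293.90 = 3.089 mol
n(J) = 664.0 / 307.80 = 2.157 mol
n/ν for Q = 1.824/3 = 0.6080
n/ν for A = 3.089/3 = 1.030
n/ν for J = 2.157/3 = 0.7190
Smallest n/ν is Q → limiting reagent.
n(G) = (3/3) × 1.824 = 1.824 mol
mass = 1.824 × 798.10 = 1456 g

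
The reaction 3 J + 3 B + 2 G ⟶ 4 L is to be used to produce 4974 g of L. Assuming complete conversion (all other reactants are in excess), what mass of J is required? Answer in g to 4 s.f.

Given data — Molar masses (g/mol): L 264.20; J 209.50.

2958 g

n(L) = 4974 / 264.20 = 18.83 mol
n(J) = (3/4) × 18.83 = 14.12 mol
mass = 14.12 × 209.50 = 2958 g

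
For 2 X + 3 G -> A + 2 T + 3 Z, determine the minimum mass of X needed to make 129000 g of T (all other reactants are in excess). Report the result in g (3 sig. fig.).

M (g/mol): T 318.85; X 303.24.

n(T) = 129000 / 318.85 = 404.6 mol
n(X) = (2/2) × 404.6 = 404.6 mol
mass = 404.6 × 303.24 = 122700 g

123000 g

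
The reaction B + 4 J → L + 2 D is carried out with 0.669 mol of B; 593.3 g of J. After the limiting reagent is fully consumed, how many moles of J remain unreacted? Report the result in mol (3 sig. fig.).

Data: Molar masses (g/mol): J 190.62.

0.436 mol

n(B) = 0.6690 mol
n(J) = 593.3 / 190.62 = 3.112 mol
n/ν for B = 0.6690/1 = 0.6690
n/ν for J = 3.112/4 = 0.7780
Smallest n/ν is B → limiting reagent.
J consumed = (4/1) × 0.6690 = 2.676 mol
J remaining = 3.112 − 2.676 = 0.4360 mol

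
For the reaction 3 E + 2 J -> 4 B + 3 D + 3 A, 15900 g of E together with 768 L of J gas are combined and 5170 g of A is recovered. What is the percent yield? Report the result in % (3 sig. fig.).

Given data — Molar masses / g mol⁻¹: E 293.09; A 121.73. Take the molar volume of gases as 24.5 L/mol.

90.3 %

n(E) = 15900 / 293.09 = 54.25 mol
n(J) = 768.0 / 24.5 = 31.35 mol
n/ν for E = 54.25/3 = 18.08
n/ν for J = 31.35/2 = 15.68
Smallest n/ν is J → limiting reagent.
theoretical n(A) = (3/2) × 31.35 = 47.03 mol → 5725 g
% yield = 5170 / 5725 × 100 = 90.31 %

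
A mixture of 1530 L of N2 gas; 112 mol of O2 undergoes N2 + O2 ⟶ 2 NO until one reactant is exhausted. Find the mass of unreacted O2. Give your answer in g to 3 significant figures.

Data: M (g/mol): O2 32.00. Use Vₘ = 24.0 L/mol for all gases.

1540 g

n(N2) = 1530 / 24.0 = 63.75 mol
n(O2) = 112.0 mol
n/ν for N2 = 63.75/1 = 63.75
n/ν for O2 = 112.0/1 = 112.0
Smallest n/ν is N2 → limiting reagent.
O2 consumed = (1/1) × 63.75 = 63.75 mol
O2 remaining = 112.0 − 63.75 = 48.25 mol
mass = 48.25 × 32.00 = 1544 g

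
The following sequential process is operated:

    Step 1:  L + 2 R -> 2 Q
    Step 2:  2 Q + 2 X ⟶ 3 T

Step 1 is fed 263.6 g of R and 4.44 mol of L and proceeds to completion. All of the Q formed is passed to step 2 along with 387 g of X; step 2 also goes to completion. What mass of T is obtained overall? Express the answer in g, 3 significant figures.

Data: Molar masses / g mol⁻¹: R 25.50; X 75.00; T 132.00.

Step 1:
n(R) = 263.6 / 25.50 = 10.34 mol
n(L) = 4.440 mol
n/ν → R: 5.170, L: 4.440; L is limiting.
n(Q) produced = (2/1) × 4.440 = 8.880 mol
Step 2:
n(Q) available = 8.880 mol
n(X) = 387.0 / 75.00 = 5.160 mol
n/ν → Q: 4.440, X: 2.580; X is limiting.
n(T) = (3/2) × 5.160 = 7.740 mol
mass = 7.740 × 132.00 = 1022 g

1020 g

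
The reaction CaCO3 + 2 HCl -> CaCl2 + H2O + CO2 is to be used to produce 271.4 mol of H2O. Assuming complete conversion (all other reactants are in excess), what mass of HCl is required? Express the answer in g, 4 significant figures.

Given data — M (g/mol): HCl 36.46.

19790 g

n(H2O) = 271.4 mol
n(HCl) = (2/1) × 271.4 = 542.8 mol
mass = 542.8 × 36.46 = 19790 g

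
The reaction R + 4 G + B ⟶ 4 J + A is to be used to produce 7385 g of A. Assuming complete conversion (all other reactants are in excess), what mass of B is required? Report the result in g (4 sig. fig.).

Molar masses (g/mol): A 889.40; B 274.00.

2275 g

n(A) = 7385 / 889.40 = 8.303 mol
n(B) = (1/1) × 8.303 = 8.303 mol
mass = 8.303 × 274.00 = 2275 g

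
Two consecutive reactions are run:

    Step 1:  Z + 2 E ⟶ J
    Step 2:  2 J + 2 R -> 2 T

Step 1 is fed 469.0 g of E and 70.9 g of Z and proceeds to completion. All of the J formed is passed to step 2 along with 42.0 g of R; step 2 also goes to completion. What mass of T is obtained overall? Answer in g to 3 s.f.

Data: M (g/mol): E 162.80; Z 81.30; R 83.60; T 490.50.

246 g

Step 1:
n(E) = 469.0 / 162.80 = 2.881 mol
n(Z) = 70.90 / 81.30 = 0.8721 mol
n/ν → E: 1.441, Z: 0.8721; Z is limiting.
n(J) produced = (1/1) × 0.8721 = 0.8721 mol
Step 2:
n(J) available = 0.8721 mol
n(R) = 42.00 / 83.60 = 0.5024 mol
n/ν → J: 0.4361, R: 0.2512; R is limiting.
n(T) = (2/2) × 0.5024 = 0.5024 mol
mass = 0.5024 × 490.50 = 246.4 g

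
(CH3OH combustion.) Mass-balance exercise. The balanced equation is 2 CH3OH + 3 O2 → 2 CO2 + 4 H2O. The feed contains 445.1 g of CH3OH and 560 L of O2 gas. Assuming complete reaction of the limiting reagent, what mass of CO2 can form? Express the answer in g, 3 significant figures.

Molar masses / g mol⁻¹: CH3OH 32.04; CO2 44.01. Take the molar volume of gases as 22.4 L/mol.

n(CH3OH) = 445.1 / 32.04 = 13.89 mol
n(O2) = 560.0 / 22.4 = 25.00 mol
n/ν for CH3OH = 13.89/2 = 6.945
n/ν for O2 = 25.00/3 = 8.333
Smallest n/ν is CH3OH → limiting reagent.
n(CO2) = (2/2) × 13.89 = 13.89 mol
mass = 13.89 × 44.01 = 611.3 g

611 g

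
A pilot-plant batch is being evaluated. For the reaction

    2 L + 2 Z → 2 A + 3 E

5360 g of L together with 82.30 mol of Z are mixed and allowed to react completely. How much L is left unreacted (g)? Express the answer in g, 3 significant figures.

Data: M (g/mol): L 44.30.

1710 g

n(L) = 5360 / 44.30 = 121.0 mol
n(Z) = 82.30 mol
n/ν for L = 121.0/2 = 60.50
n/ν for Z = 82.30/2 = 41.15
Smallest n/ν is Z → limiting reagent.
L consumed = (2/2) × 82.30 = 82.30 mol
L remaining = 121.0 − 82.30 = 38.70 mol
mass = 38.70 × 44.30 = 1714 g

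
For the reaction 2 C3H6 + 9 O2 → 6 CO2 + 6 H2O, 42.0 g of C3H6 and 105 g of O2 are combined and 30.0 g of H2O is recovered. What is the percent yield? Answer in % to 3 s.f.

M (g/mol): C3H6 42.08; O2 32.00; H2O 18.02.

n(C3H6) = 42.00 / 42.08 = 0.9981 mol
n(O2) = 105.0 / 32.00 = 3.281 mol
n/ν for C3H6 = 0.9981/2 = 0.4991
n/ν for O2 = 3.281/9 = 0.3646
Smallest n/ν is O2 → limiting reagent.
theoretical n(H2O) = (6/9) × 3.281 = 2.187 mol → 39.41 g
% yield = 30.0 / 39.41 × 100 = 76.12 %

76.1 %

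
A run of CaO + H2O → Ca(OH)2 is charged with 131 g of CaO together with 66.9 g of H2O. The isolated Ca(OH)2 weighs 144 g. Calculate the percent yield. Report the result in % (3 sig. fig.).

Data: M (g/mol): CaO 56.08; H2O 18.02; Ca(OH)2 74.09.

83.2 %

n(CaO) = 131.0 / 56.08 = 2.336 mol
n(H2O) = 66.90 / 18.02 = 3.713 mol
n/ν → CaO: 2.336, H2O: 3.713; CaO is limiting.
theoretical n(Ca(OH)2) = (1/1) × 2.336 = 2.336 mol → 173.1 g
% yield = 144 / 173.1 × 100 = 83.19 %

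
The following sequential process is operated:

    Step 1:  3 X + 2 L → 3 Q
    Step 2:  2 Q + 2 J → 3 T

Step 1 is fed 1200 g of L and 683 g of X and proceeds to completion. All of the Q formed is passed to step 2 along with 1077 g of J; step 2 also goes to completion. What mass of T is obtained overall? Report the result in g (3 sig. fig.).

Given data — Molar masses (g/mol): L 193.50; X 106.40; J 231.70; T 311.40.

2170 g

Step 1:
n(L) = 1200 / 193.50 = 6.202 mol
n(X) = 683.0 / 106.40 = 6.419 mol
n/ν for L = 6.202/2 = 3.101
n/ν for X = 6.419/3 = 2.140
Smallest n/ν is X → limiting reagent.
n(Q) produced = (3/3) × 6.419 = 6.419 mol
Step 2:
n(Q) available = 6.419 mol
n(J) = 1077 / 231.70 = 4.648 mol
n/ν for Q = 6.419/2 = 3.210
n/ν for J = 4.648/2 = 2.324
Smallest n/ν is J → limiting reagent.
n(T) = (3/2) × 4.648 = 6.972 mol
mass = 6.972 × 311.40 = 2171 g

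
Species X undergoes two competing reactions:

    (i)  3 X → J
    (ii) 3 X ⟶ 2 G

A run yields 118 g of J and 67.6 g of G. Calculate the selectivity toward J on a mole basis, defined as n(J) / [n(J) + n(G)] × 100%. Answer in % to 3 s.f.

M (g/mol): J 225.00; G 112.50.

n(J) = 118 / 225.00 = 0.5244 mol
n(G) = 67.6 / 112.50 = 0.6009 mol
selectivity = 0.5244/(0.5244+0.6009) × 100 = 46.60 %

46.6 %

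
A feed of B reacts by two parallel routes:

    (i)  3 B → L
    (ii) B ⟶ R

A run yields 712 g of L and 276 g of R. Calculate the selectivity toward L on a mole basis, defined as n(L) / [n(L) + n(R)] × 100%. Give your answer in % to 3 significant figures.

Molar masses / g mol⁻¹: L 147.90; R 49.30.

n(L) = 712 / 147.90 = 4.814 mol
n(R) = 276 / 49.30 = 5.598 mol
selectivity = 4.814/(4.814+5.598) × 100 = 46.24 %

46.2 %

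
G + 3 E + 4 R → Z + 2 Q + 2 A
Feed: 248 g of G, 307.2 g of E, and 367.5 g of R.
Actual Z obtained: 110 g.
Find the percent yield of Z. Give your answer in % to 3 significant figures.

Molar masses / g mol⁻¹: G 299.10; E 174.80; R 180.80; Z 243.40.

n(G) = 248.0 / 299.10 = 0.8292 mol
n(E) = 307.2 / 174.80 = 1.757 mol
n(R) = 367.5 / 180.80 = 2.033 mol
n/ν for G = 0.8292/1 = 0.8292
n/ν for E = 1.757/3 = 0.5857
n/ν for R = 2.033/4 = 0.5083
Smallest n/ν is R → limiting reagent.
theoretical n(Z) = (1/4) × 2.033 = 0.5083 mol → 123.7 g
% yield = 110 / 123.7 × 100 = 88.92 %

88.9 %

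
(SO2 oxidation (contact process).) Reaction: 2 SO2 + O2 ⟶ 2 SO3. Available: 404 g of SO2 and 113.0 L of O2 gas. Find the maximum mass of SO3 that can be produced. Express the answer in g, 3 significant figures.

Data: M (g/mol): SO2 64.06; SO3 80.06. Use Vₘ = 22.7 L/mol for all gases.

505 g

n(SO2) = 404.0 / 64.06 = 6.307 mol
n(O2) = 113.0 / 22.7 = 4.978 mol
n/ν → SO2: 3.154, O2: 4.978; SO2 is limiting.
n(SO3) = (2/2) × 6.307 = 6.307 mol
mass = 6.307 × 80.06 = 504.9 g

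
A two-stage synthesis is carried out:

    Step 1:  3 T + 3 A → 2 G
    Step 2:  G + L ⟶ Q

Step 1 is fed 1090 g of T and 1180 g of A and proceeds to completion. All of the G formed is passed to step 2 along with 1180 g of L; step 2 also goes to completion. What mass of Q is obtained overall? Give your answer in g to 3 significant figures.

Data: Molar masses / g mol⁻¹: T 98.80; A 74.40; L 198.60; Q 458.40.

2720 g

Step 1:
n(T) = 1090 / 98.80 = 11.03 mol
n(A) = 1180 / 74.40 = 15.86 mol
n/ν → T: 3.677, A: 5.287; T is limiting.
n(G) produced = (2/3) × 11.03 = 7.353 mol
Step 2:
n(G) available = 7.353 mol
n(L) = 1180 / 198.60 = 5.942 mol
n/ν → G: 7.353, L: 5.942; L is limiting.
n(Q) = (1/1) × 5.942 = 5.942 mol
mass = 5.942 × 458.40 = 2724 g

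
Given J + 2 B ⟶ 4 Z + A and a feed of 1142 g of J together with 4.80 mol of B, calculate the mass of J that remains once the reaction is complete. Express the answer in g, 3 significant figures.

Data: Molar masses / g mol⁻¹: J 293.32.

n(J) = 1142 / 293.32 = 3.893 mol
n(B) = 4.800 mol
n/ν for J = 3.893/1 = 3.893
n/ν for B = 4.800/2 = 2.400
Smallest n/ν is B → limiting reagent.
J consumed = (1/2) × 4.800 = 2.400 mol
J remaining = 3.893 − 2.400 = 1.493 mol
mass = 1.493 × 293.32 = 437.9 g

438 g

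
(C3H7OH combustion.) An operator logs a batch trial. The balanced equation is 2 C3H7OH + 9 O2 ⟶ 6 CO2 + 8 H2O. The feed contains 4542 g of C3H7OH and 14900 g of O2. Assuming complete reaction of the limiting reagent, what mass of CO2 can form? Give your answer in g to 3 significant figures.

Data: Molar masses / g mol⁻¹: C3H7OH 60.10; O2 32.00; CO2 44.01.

9980 g

n(C3H7OH) = 4542 / 60.10 = 75.57 mol
n(O2) = 14900 / 32.00 = 465.6 mol
n/ν for C3H7OH = 75.57/2 = 37.79
n/ν for O2 = 465.6/9 = 51.73
Smallest n/ν is C3H7OH → limiting reagent.
n(CO2) = (6/2) × 75.57 = 226.7 mol
mass = 226.7 × 44.01 = 9977 g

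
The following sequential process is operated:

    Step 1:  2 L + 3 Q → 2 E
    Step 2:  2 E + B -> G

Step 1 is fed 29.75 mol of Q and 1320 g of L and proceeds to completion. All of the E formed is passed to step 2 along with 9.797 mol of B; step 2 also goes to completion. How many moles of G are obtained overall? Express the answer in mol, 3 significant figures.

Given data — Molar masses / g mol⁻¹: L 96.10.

6.87 mol

Step 1:
n(Q) = 29.75 mol
n(L) = 1320 / 96.10 = 13.74 mol
n/ν for Q = 29.75/3 = 9.917
n/ν for L = 13.74/2 = 6.870
Smallest n/ν is L → limiting reagent.
n(E) produced = (2/2) × 13.74 = 13.74 mol
Step 2:
n(E) available = 13.74 mol
n(B) = 9.797 mol
n/ν for E = 13.74/2 = 6.870
n/ν for B = 9.797/1 = 9.797
Smallest n/ν is E → limiting reagent.
n(G) = (1/2) × 13.74 = 6.870 mol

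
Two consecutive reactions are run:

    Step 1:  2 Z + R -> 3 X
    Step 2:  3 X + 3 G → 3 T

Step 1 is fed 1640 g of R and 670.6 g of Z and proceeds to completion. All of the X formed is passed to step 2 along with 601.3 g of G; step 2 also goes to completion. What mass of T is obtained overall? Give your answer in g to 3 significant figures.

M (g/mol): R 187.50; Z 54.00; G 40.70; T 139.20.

2060 g

Step 1:
n(R) = 1640 / 187.50 = 8.747 mol
n(Z) = 670.6 / 54.00 = 12.42 mol
n/ν for R = 8.747/1 = 8.747
n/ν for Z = 12.42/2 = 6.210
Smallest n/ν is Z → limiting reagent.
n(X) produced = (3/2) × 12.42 = 18.63 mol
Step 2:
n(X) available = 18.63 mol
n(G) = 601.3 / 40.70 = 14.77 mol
n/ν for X = 18.63/3 = 6.210
n/ν for G = 14.77/3 = 4.923
Smallest n/ν is G → limiting reagent.
n(T) = (3/3) × 14.77 = 14.77 mol
mass = 14.77 × 139.20 = 2056 g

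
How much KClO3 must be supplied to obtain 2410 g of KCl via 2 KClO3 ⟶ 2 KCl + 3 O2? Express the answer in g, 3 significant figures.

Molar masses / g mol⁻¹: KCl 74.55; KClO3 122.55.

n(KCl) = 2410 / 74.55 = 32.33 mol
n(KClO3) = (2/2) × 32.33 = 32.33 mol
mass = 32.33 × 122.55 = 3962 g

3960 g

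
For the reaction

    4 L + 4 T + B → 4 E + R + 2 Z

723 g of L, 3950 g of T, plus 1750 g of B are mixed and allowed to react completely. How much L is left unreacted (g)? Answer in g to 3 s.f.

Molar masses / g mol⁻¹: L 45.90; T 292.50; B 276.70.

103 g

n(L) = 723.0 / 45.90 = 15.75 mol
n(T) = 3950 / 292.50 = 13.50 mol
n(B) = 1750 / 276.70 = 6.325 mol
n/ν for L = 15.75/4 = 3.938
n/ν for T = 13.50/4 = 3.375
n/ν for B = 6.325/1 = 6.325
Smallest n/ν is T → limiting reagent.
L consumed = (4/4) × 13.50 = 13.50 mol
L remaining = 15.75 − 13.50 = 2.250 mol
mass = 2.250 × 45.90 = 103.3 g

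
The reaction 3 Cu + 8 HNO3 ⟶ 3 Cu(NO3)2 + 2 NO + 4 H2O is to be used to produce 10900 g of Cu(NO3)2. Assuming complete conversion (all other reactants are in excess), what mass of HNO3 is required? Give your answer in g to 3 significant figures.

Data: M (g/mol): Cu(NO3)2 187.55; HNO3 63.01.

n(Cu(NO3)2) = 10900 / 187.55 = 58.12 mol
n(HNO3) = (8/3) × 58.12 = 155.0 mol
mass = 155.0 × 63.01 = 9767 g

9770 g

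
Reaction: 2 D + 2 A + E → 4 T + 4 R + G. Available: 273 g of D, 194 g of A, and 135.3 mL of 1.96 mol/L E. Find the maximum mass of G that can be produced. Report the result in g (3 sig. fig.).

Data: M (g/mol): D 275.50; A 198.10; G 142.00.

37.7 g

n(D) = 273.0 / 275.50 = 0.9909 mol
n(A) = 194.0 / 198.10 = 0.9793 mol
n(E) = 1.96 × 135.3/1000 = 0.2652 mol
n/ν for D = 0.9909/2 = 0.4955
n/ν for A = 0.9793/2 = 0.4897
n/ν for E = 0.2652/1 = 0.2652
Smallest n/ν is E → limiting reagent.
n(G) = (1/1) × 0.2652 = 0.2652 mol
mass = 0.2652 × 142.00 = 37.66 g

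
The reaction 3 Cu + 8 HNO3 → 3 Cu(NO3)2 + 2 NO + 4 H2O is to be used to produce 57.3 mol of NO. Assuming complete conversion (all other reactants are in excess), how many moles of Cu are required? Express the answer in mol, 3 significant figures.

n(NO) = 57.30 mol
n(Cu) = (3/2) × 57.30 = 85.95 mol

86.0 mol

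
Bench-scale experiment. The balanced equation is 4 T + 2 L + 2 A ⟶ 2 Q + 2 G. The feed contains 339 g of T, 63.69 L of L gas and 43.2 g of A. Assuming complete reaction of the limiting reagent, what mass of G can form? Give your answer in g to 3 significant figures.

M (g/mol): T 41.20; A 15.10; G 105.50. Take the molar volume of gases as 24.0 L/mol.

280 g

n(T) = 339.0 / 41.20 = 8.228 mol
n(L) = 63.69 / 24.0 = 2.654 mol
n(A) = 43.20 / 15.10 = 2.861 mol
n/ν for T = 8.228/4 = 2.057
n/ν for L = 2.654/2 = 1.327
n/ν for A = 2.861/2 = 1.431
Smallest n/ν is L → limiting reagent.
n(G) = (2/2) × 2.654 = 2.654 mol
mass = 2.654 × 105.50 = 280.0 g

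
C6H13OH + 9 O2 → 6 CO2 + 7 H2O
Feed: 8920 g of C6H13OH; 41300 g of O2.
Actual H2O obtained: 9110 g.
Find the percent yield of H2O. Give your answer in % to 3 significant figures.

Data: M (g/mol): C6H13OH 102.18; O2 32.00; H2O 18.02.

82.7 %

n(C6H13OH) = 8920 / 102.18 = 87.30 mol
n(O2) = 41300 / 32.00 = 1291 mol
n/ν for C6H13OH = 87.30/1 = 87.30
n/ν for O2 = 1291/9 = 143.4
Smallest n/ν is C6H13OH → limiting reagent.
theoretical n(H2O) = (7/1) × 87.30 = 611.1 mol → 11010 g
% yield = 9110 / 11010 × 100 = 82.74 %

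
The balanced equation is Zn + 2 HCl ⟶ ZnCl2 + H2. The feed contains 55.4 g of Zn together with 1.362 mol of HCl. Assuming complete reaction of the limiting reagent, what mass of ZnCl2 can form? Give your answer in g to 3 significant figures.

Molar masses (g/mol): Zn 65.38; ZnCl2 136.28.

92.8 g

n(Zn) = 55.40 / 65.38 = 0.8474 mol
n(HCl) = 1.362 mol
n/ν for Zn = 0.8474/1 = 0.8474
n/ν for HCl = 1.362/2 = 0.6810
Smallest n/ν is HCl → limiting reagent.
n(ZnCl2) = (1/2) × 1.362 = 0.6810 mol
mass = 0.6810 × 136.28 = 92.81 g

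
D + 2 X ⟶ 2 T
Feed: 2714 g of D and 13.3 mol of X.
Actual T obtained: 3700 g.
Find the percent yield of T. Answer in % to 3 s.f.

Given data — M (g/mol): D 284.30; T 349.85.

n(D) = 2714 / 284.30 = 9.546 mol
n(X) = 13.30 mol
n/ν → D: 9.546, X: 6.650; X is limiting.
theoretical n(T) = (2/2) × 13.30 = 13.30 mol → 4653 g
% yield = 3700 / 4653 × 100 = 79.52 %

79.5 %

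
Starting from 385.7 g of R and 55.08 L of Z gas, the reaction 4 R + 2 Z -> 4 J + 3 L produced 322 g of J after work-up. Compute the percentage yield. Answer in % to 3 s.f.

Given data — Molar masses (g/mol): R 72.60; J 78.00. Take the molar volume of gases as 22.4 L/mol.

n(R) = 385.7 / 72.60 = 5.313 mol
n(Z) = 55.08 / 22.4 = 2.459 mol
n/ν → R: 1.328, Z: 1.230; Z is limiting.
theoretical n(J) = (4/2) × 2.459 = 4.918 mol → 383.6 g
% yield = 322 / 383.6 × 100 = 83.94 %

83.9 %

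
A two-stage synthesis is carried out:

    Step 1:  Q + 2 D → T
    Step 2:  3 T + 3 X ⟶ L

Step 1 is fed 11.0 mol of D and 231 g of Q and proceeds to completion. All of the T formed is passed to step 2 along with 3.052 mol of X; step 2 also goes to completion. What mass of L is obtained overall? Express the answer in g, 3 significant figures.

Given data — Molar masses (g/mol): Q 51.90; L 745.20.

758 g

Step 1:
n(D) = 11.00 mol
n(Q) = 231.0 / 51.90 = 4.451 mol
n/ν for D = 11.00/2 = 5.500
n/ν for Q = 4.451/1 = 4.451
Smallest n/ν is Q → limiting reagent.
n(T) produced = (1/1) × 4.451 = 4.451 mol
Step 2:
n(T) available = 4.451 mol
n(X) = 3.052 mol
n/ν for T = 4.451/3 = 1.484
n/ν for X = 3.052/3 = 1.017
Smallest n/ν is X → limiting reagent.
n(L) = (1/3) × 3.052 = 1.017 mol
mass = 1.017 × 745.20 = 757.9 g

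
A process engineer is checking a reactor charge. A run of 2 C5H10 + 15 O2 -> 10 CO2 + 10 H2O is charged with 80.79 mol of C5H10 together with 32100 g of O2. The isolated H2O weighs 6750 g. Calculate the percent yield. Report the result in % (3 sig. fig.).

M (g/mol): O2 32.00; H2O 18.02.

n(C5H10) = 80.79 mol
n(O2) = 32100 / 32.00 = 1003 mol
n/ν for C5H10 = 80.79/2 = 40.40
n/ν for O2 = 1003/15 = 66.87
Smallest n/ν is C5H10 → limiting reagent.
theoretical n(H2O) = (10/2) × 80.79 = 404.0 mol → 7280 g
% yield = 6750 / 7280 × 100 = 92.72 %

92.7 %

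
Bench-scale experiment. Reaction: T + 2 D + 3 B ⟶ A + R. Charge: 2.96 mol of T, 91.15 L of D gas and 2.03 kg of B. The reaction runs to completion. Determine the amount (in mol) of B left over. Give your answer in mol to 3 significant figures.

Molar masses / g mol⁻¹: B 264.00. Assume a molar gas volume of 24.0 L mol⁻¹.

n(T) = 2.960 mol
n(D) = 91.15 / 24.0 = 3.798 mol
n(B) = 2.030×1000 / 264.00 = 7.689 mol
n/ν → T: 2.960, D: 1.899, B: 2.563; D is limiting.
B consumed = (3/2) × 3.798 = 5.697 mol
B remaining = 7.689 − 5.697 = 1.992 mol

1.99 mol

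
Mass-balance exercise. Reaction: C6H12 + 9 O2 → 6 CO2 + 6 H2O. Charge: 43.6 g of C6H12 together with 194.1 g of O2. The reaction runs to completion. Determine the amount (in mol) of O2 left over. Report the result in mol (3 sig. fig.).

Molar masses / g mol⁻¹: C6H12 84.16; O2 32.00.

1.40 mol

n(C6H12) = 43.60 / 84.16 = 0.5181 mol
n(O2) = 194.1 / 32.00 = 6.066 mol
n/ν → C6H12: 0.5181, O2: 0.6740; C6H12 is limiting.
O2 consumed = (9/1) × 0.5181 = 4.663 mol
O2 remaining = 6.066 − 4.663 = 1.403 mol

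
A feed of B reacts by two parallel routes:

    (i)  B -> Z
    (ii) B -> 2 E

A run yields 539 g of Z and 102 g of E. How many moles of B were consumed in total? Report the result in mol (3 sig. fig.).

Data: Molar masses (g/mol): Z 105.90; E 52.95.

n(Z) = 539 / 105.90 = 5.090 mol
n(E) = 102 / 52.95 = 1.926 mol
n(B) via (i) = (1/1)×5.090 = 5.090 mol
n(B) via (ii) = (1/2)×1.926 = 0.9630 mol
total n(B) = 5.090 + 0.9630 = 6.053 mol

6.05 mol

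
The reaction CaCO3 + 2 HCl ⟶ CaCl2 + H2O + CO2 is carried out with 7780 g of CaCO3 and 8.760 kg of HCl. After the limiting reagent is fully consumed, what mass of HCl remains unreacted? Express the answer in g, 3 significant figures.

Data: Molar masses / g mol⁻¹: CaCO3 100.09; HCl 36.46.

n(CaCO3) = 7780 / 100.09 = 77.73 mol
n(HCl) = 8.760×1000 / 36.46 = 240.3 mol
n/ν → CaCO3: 77.73, HCl: 120.2; CaCO3 is limiting.
HCl consumed = (2/1) × 77.73 = 155.5 mol
HCl remaining = 240.3 − 155.5 = 84.80 mol
mass = 84.80 × 36.46 = 3092 g

3090 g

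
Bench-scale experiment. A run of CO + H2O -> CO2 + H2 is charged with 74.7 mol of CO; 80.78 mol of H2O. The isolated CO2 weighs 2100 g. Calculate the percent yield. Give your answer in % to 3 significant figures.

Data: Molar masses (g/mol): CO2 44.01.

63.9 %

n(CO) = 74.70 mol
n(H2O) = 80.78 mol
n/ν for CO = 74.70/1 = 74.70
n/ν for H2O = 80.78/1 = 80.78
Smallest n/ν is CO → limiting reagent.
theoretical n(CO2) = (1/1) × 74.70 = 74.70 mol → 3288 g
% yield = 2100 / 3288 × 100 = 63.87 %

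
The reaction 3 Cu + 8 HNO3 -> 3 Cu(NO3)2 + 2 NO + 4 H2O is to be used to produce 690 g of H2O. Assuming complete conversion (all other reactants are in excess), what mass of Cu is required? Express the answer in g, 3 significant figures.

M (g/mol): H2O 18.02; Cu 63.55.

1830 g

n(H2O) = 690 / 18.02 = 38.29 mol
n(Cu) = (3/4) × 38.29 = 28.72 mol
mass = 28.72 × 63.55 = 1825 g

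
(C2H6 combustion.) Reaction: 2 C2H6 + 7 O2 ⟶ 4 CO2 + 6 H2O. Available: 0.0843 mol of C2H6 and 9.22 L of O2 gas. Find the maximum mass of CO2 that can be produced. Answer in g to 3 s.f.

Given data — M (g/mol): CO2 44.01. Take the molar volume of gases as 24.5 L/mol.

n(C2H6) = 0.08430 mol
n(O2) = 9.220 / 24.5 = 0.3763 mol
n/ν for C2H6 = 0.08430/2 = 0.04215
n/ν for O2 = 0.3763/7 = 0.05376
Smallest n/ν is C2H6 → limiting reagent.
n(CO2) = (4/2) × 0.08430 = 0.1686 mol
mass = 0.1686 × 44.01 = 7.420 g

7.42 g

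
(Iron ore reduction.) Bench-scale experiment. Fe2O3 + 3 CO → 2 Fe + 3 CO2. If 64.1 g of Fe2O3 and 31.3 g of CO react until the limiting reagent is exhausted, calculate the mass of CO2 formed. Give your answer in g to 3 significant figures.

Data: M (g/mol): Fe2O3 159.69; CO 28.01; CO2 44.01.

n(Fe2O3) = 64.10 / 159.69 = 0.4014 mol
n(CO) = 31.30 / 28.01 = 1.117 mol
n/ν for Fe2O3 = 0.4014/1 = 0.4014
n/ν for CO = 1.117/3 = 0.3723
Smallest n/ν is CO → limiting reagent.
n(CO2) = (3/3) × 1.117 = 1.117 mol
mass = 1.117 × 44.01 = 49.16 g

49.2 g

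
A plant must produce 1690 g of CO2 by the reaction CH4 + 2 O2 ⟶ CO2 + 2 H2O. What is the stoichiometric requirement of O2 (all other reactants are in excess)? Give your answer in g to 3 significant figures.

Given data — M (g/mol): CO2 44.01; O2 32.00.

2460 g

n(CO2) = 1690 / 44.01 = 38.40 mol
n(O2) = (2/1) × 38.40 = 76.80 mol
mass = 76.80 × 32.00 = 2458 g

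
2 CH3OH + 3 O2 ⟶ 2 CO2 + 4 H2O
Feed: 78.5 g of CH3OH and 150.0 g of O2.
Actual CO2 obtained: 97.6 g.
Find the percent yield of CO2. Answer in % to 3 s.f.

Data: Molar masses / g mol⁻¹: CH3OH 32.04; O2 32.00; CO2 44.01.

n(CH3OH) = 78.50 / 32.04 = 2.450 mol
n(O2) = 150.0 / 32.00 = 4.688 mol
n/ν for CH3OH = 2.450/2 = 1.225
n/ν for O2 = 4.688/3 = 1.563
Smallest n/ν is CH3OH → limiting reagent.
theoretical n(CO2) = (2/2) × 2.450 = 2.450 mol → 107.8 g
% yield = 97.6 / 107.8 × 100 = 90.54 %

90.5 %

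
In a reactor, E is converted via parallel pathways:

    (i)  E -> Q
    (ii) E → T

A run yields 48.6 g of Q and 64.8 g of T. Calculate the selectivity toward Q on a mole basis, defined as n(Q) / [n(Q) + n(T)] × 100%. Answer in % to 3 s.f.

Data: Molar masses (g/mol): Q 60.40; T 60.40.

n(Q) = 48.6 / 60.40 = 0.8046 mol
n(T) = 64.8 / 60.40 = 1.073 mol
selectivity = 0.8046/(0.8046+1.073) × 100 = 42.85 %

42.9 %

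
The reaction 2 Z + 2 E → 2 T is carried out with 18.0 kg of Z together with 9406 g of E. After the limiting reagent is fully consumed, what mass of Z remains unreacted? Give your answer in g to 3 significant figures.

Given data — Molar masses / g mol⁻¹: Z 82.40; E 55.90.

4130 g

n(Z) = 18.00×1000 / 82.40 = 218.4 mol
n(E) = 9406 / 55.90 = 168.3 mol
n/ν for Z = 218.4/2 = 109.2
n/ν for E = 168.3/2 = 84.15
Smallest n/ν is E → limiting reagent.
Z consumed = (2/2) × 168.3 = 168.3 mol
Z remaining = 218.4 − 168.3 = 50.10 mol
mass = 50.10 × 82.40 = 4128 g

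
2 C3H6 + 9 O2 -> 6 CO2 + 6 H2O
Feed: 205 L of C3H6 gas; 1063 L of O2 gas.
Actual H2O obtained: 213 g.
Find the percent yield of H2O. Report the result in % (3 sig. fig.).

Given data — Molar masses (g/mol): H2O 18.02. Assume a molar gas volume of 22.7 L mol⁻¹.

43.6 %

n(C3H6) = 205.0 / 22.7 = 9.031 mol
n(O2) = 1063 / 22.7 = 46.83 mol
n/ν for C3H6 = 9.031/2 = 4.516
n/ν for O2 = 46.83/9 = 5.203
Smallest n/ν is C3H6 → limiting reagent.
theoretical n(H2O) = (6/2) × 9.031 = 27.09 mol → 488.2 g
% yield = 213 / 488.2 × 100 = 43.63 %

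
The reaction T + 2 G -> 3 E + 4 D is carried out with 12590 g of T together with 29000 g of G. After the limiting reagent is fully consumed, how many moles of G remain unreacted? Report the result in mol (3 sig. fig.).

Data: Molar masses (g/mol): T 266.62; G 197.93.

n(T) = 12590 / 266.62 = 47.22 mol
n(G) = 29000 / 197.93 = 146.5 mol
n/ν for T = 47.22/1 = 47.22
n/ν for G = 146.5/2 = 73.25
Smallest n/ν is T → limiting reagent.
G consumed = (2/1) × 47.22 = 94.44 mol
G remaining = 146.5 − 94.44 = 52.06 mol

52.1 mol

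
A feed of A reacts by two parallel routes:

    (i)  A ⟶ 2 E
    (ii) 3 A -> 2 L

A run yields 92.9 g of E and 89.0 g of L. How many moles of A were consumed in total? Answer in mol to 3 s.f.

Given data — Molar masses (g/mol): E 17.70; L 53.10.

5.14 mol

n(E) = 92.9 / 17.70 = 5.249 mol
n(L) = 89.0 / 53.10 = 1.676 mol
n(A) via (i) = (1/2)×5.249 = 2.625 mol
n(A) via (ii) = (3/2)×1.676 = 2.514 mol
total n(A) = 2.625 + 2.514 = 5.139 mol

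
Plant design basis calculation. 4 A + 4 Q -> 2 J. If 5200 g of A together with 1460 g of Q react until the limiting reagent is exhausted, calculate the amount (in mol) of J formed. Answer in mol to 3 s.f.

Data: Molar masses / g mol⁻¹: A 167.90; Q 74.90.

n(A) = 5200 / 167.90 = 30.97 mol
n(Q) = 1460 / 74.90 = 19.49 mol
n/ν for A = 30.97/4 = 7.743
n/ν for Q = 19.49/4 = 4.873
Smallest n/ν is Q → limiting reagent.
n(J) = (2/4) × 19.49 = 9.745 mol

9.75 mol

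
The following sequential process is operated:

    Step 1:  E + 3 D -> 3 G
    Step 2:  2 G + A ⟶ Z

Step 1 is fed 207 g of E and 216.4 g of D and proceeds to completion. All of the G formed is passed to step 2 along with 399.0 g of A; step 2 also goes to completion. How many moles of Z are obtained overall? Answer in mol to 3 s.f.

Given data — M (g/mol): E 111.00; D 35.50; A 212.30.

1.88 mol

Step 1:
n(E) = 207.0 / 111.00 = 1.865 mol
n(D) = 216.4 / 35.50 = 6.096 mol
n/ν → E: 1.865, D: 2.032; E is limiting.
n(G) produced = (3/1) × 1.865 = 5.595 mol
Step 2:
n(G) available = 5.595 mol
n(A) = 399.0 / 212.30 = 1.879 mol
n/ν → G: 2.798, A: 1.879; A is limiting.
n(Z) = (1/1) × 1.879 = 1.879 mol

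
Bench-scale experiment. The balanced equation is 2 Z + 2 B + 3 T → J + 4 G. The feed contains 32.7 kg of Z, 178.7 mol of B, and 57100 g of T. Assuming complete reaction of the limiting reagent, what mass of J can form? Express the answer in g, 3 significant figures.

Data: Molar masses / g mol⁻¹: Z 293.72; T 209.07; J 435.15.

n(Z) = 32.70×1000 / 293.72 = 111.3 mol
n(B) = 178.7 mol
n(T) = 57100 / 209.07 = 273.1 mol
n/ν for Z = 111.3/2 = 55.65
n/ν for B = 178.7/2 = 89.35
n/ν for T = 273.1/3 = 91.03
Smallest n/ν is Z → limiting reagent.
n(J) = (1/2) × 111.3 = 55.65 mol
mass = 55.65 × 435.15 = 24220 g

24200 g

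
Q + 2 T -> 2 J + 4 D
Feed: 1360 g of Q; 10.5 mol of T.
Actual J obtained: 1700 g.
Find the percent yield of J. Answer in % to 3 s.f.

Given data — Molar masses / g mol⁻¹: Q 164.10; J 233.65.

n(Q) = 1360 / 164.10 = 8.288 mol
n(T) = 10.50 mol
n/ν for Q = 8.288/1 = 8.288
n/ν for T = 10.50/2 = 5.250
Smallest n/ν is T → limiting reagent.
theoretical n(J) = (2/2) × 10.50 = 10.50 mol → 2453 g
% yield = 1700 / 2453 × 100 = 69.30 %

69.3 %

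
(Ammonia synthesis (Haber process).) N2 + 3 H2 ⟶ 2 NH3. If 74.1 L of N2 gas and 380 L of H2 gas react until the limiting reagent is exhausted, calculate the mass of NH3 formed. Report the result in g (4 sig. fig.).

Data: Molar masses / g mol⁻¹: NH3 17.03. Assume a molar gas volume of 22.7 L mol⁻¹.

n(N2) = 74.10 / 22.7 = 3.264 mol
n(H2) = 380.0 / 22.7 = 16.74 mol
n/ν for N2 = 3.264/1 = 3.264
n/ν for H2 = 16.74/3 = 5.580
Smallest n/ν is N2 → limiting reagent.
n(NH3) = (2/1) × 3.264 = 6.528 mol
mass = 6.528 × 17.03 = 111.2 g

111.2 g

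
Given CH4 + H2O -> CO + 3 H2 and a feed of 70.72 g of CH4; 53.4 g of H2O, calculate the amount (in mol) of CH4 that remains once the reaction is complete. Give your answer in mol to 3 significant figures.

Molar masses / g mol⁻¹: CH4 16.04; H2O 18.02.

n(CH4) = 70.72 / 16.04 = 4.409 mol
n(H2O) = 53.40 / 18.02 = 2.963 mol
n/ν for CH4 = 4.409/1 = 4.409
n/ν for H2O = 2.963/1 = 2.963
Smallest n/ν is H2O → limiting reagent.
CH4 consumed = (1/1) × 2.963 = 2.963 mol
CH4 remaining = 4.409 − 2.963 = 1.446 mol

1.45 mol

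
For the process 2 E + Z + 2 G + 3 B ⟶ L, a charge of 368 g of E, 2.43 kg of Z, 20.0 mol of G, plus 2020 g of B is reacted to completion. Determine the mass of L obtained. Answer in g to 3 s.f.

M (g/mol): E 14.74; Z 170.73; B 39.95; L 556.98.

n(E) = 368.0 / 14.74 = 24.97 mol
n(Z) = 2.430×1000 / 170.73 = 14.23 mol
n(G) = 20.00 mol
n(B) = 2020 / 39.95 = 50.56 mol
n/ν for E = 24.97/2 = 12.49
n/ν for Z = 14.23/1 = 14.23
n/ν for G = 20.00/2 = 10.00
n/ν for B = 50.56/3 = 16.85
Smallest n/ν is G → limiting reagent.
n(L) = (1/2) × 20.00 = 10.00 mol
mass = 10.00 × 556.98 = 5570 g

5570 g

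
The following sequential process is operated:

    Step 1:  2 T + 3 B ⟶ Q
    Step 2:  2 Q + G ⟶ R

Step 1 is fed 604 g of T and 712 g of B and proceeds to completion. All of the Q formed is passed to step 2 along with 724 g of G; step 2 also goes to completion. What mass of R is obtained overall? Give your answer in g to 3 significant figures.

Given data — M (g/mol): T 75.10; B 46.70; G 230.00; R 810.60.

1630 g

Step 1:
n(T) = 604.0 / 75.10 = 8.043 mol
n(B) = 712.0 / 46.70 = 15.25 mol
n/ν for T = 8.043/2 = 4.022
n/ν for B = 15.25/3 = 5.083
Smallest n/ν is T → limiting reagent.
n(Q) produced = (1/2) × 8.043 = 4.022 mol
Step 2:
n(Q) available = 4.022 mol
n(G) = 724.0 / 230.00 = 3.148 mol
n/ν for Q = 4.022/2 = 2.011
n/ν for G = 3.148/1 = 3.148
Smallest n/ν is Q → limiting reagent.
n(R) = (1/2) × 4.022 = 2.011 mol
mass = 2.011 × 810.60 = 1630 g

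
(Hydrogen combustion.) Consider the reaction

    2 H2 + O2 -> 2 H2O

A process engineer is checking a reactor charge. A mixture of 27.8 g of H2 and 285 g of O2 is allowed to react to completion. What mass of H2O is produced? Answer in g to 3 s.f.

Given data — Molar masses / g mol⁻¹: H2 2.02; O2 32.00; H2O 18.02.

248 g

n(H2) = 27.80 / 2.02 = 13.76 mol
n(O2) = 285.0 / 32.00 = 8.906 mol
n/ν → H2: 6.880, O2: 8.906; H2 is limiting.
n(H2O) = (2/2) × 13.76 = 13.76 mol
mass = 13.76 × 18.02 = 248.0 g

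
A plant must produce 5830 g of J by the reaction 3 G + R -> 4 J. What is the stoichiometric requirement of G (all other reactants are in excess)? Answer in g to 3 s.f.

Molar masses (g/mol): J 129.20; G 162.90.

n(J) = 5830 / 129.20 = 45.12 mol
n(G) = (3/4) × 45.12 = 33.84 mol
mass = 33.84 × 162.90 = 5513 g

5510 g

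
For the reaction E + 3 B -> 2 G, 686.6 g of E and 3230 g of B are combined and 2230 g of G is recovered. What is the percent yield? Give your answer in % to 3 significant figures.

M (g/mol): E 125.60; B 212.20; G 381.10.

n(E) = 686.6 / 125.60 = 5.467 mol
n(B) = 3230 / 212.20 = 15.22 mol
n/ν for E = 5.467/1 = 5.467
n/ν for B = 15.22/3 = 5.073
Smallest n/ν is B → limiting reagent.
theoretical n(G) = (2/3) × 15.22 = 10.15 mol → 3868 g
% yield = 2230 / 3868 × 100 = 57.65 %

57.7 %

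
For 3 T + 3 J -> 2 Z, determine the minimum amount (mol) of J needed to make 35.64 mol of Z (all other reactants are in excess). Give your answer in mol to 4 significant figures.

n(Z) = 35.64 mol
n(J) = (3/2) × 35.64 = 53.46 mol

53.46 mol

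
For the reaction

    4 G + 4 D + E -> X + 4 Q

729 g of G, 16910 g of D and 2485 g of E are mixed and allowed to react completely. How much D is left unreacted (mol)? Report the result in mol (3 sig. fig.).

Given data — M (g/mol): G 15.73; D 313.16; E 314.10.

n(G) = 729.0 / 15.73 = 46.34 mol
n(D) = 16910 / 313.16 = 54.00 mol
n(E) = 2485 / 314.10 = 7.911 mol
n/ν for G = 46.34/4 = 11.59
n/ν for D = 54.00/4 = 13.50
n/ν for E = 7.911/1 = 7.911
Smallest n/ν is E → limiting reagent.
D consumed = (4/1) × 7.911 = 31.64 mol
D remaining = 54.00 − 31.64 = 22.36 mol

22.4 mol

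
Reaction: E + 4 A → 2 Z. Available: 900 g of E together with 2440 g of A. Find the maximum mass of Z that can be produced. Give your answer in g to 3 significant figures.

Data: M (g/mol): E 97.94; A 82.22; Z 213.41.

3170 g

n(E) = 900.0 / 97.94 = 9.189 mol
n(A) = 2440 / 82.22 = 29.68 mol
n/ν → E: 9.189, A: 7.420; A is limiting.
n(Z) = (2/4) × 29.68 = 14.84 mol
mass = 14.84 × 213.41 = 3167 g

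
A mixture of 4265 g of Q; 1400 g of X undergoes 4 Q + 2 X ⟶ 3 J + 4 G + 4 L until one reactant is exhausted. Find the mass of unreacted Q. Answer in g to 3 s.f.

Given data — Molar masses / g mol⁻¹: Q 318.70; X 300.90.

1300 g

n(Q) = 4265 / 318.70 = 13.38 mol
n(X) = 1400 / 300.90 = 4.653 mol
n/ν → Q: 3.345, X: 2.327; X is limiting.
Q consumed = (4/2) × 4.653 = 9.306 mol
Q remaining = 13.38 − 9.306 = 4.074 mol
mass = 4.074 × 318.70 = 1298 g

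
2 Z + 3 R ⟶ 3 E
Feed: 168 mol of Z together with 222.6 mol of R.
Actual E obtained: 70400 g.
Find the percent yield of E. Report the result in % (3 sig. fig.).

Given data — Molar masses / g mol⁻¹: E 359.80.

87.9 %

n(Z) = 168.0 mol
n(R) = 222.6 mol
n/ν → Z: 84.00, R: 74.20; R is limiting.
theoretical n(E) = (3/3) × 222.6 = 222.6 mol → 80090 g
% yield = 70400 / 80090 × 100 = 87.90 %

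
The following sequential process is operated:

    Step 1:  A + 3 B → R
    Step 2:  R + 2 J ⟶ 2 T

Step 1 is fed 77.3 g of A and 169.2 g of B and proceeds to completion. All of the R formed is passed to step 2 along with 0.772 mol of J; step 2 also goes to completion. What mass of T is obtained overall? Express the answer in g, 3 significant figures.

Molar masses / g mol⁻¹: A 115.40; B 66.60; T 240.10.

185 g

Step 1:
n(A) = 77.30 / 115.40 = 0.6698 mol
n(B) = 169.2 / 66.60 = 2.541 mol
n/ν for A = 0.6698/1 = 0.6698
n/ν for B = 2.541/3 = 0.8470
Smallest n/ν is A → limiting reagent.
n(R) produced = (1/1) × 0.6698 = 0.6698 mol
Step 2:
n(R) available = 0.6698 mol
n(J) = 0.7720 mol
n/ν for R = 0.6698/1 = 0.6698
n/ν for J = 0.7720/2 = 0.3860
Smallest n/ν is J → limiting reagent.
n(T) = (2/2) × 0.7720 = 0.7720 mol
mass = 0.7720 × 240.10 = 185.4 g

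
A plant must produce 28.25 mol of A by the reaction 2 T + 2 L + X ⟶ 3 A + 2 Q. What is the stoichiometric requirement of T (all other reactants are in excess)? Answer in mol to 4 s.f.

n(A) = 28.25 mol
n(T) = (2/3) × 28.25 = 18.83 mol

18.83 mol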